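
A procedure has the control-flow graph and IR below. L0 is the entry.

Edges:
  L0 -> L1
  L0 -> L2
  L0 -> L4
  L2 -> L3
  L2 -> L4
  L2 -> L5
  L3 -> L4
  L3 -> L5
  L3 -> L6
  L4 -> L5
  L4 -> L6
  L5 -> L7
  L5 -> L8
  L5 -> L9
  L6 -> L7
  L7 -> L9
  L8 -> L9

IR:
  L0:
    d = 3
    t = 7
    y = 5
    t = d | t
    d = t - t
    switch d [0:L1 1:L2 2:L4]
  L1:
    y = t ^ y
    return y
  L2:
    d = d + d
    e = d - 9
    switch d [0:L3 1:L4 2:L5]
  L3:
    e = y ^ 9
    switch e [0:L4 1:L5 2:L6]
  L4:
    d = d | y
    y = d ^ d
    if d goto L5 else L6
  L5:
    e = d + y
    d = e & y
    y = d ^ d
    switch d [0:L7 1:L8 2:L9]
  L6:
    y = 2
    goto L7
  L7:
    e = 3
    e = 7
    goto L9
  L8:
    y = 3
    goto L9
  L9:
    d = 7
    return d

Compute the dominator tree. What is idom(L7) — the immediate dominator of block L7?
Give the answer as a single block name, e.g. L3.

Answer: L0

Derivation:
idom tree: L1←L0 L2←L0 L3←L2 L4←L0 L5←L0 L6←L0 L7←L0 L8←L5 L9←L0
Join-block Dom:
  L4: preds {L0,L2,L3}: {L0} ∩ {L0,L2} ∩ {L0,L2,L3} = {L0}; idom=L0
  L5: preds {L2,L3,L4}: {L0,L2} ∩ {L0,L2,L3} ∩ {L0,L4} = {L0}; idom=L0
  L6: preds {L3,L4}: {L0,L2,L3} ∩ {L0,L4} = {L0}; idom=L0
  L7: preds {L5,L6}: {L0,L5} ∩ {L0,L6} = {L0}; idom=L0
  L9: preds {L5,L7,L8}: {L0,L5} ∩ {L0,L7} ∩ {L0,L5,L8} = {L0}; idom=L0

idom(L7) = L0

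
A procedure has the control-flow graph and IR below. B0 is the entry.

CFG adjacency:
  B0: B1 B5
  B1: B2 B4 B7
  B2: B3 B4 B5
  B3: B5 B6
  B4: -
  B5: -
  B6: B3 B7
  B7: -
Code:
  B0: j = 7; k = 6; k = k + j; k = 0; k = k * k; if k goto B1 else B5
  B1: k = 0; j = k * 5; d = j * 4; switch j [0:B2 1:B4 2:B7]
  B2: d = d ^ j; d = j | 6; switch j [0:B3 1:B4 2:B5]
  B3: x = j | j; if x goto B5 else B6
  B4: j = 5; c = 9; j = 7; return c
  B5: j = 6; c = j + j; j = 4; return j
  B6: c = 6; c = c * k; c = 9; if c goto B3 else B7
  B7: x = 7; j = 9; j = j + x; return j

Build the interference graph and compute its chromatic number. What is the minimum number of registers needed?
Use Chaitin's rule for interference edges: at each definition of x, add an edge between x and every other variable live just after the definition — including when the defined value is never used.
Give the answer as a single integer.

Per-block:
  B0 def {j,k} use ∅
  B1 def {d,j,k} use ∅
  B2 def {d} use {d,j}
  B3 def {x} use {j}
  B4 def {c,j} use ∅
  B5 def {c,j} use ∅
  B6 def {c} use {k}
  B7 def {j,x} use ∅

Backward fixpoint:
  B0 li=∅ lo=∅
  B1 li=∅ lo={d,j,k}
  B2 li={d,j,k} lo={j,k}
  B3 li={j,k} lo={j,k}
  B4 li=∅ lo=∅
  B5 li=∅ lo=∅
  B6 li={j,k} lo={j,k}
  B7 li=∅ lo=∅

Conflict graph:
  c: {j,k}
  d: {j,k}
  j: {c,d,k,x}
  k: {c,d,j,x}
  x: {j,k}

Chromatic number:
  clique {c,j,k} ⇒ need ≥ 3
  assign c→c2 d→c2 j→c0 k→c1 x→c2 — no edge inside a register ⇒ χ ≤ 3
  χ = 3

Answer: 3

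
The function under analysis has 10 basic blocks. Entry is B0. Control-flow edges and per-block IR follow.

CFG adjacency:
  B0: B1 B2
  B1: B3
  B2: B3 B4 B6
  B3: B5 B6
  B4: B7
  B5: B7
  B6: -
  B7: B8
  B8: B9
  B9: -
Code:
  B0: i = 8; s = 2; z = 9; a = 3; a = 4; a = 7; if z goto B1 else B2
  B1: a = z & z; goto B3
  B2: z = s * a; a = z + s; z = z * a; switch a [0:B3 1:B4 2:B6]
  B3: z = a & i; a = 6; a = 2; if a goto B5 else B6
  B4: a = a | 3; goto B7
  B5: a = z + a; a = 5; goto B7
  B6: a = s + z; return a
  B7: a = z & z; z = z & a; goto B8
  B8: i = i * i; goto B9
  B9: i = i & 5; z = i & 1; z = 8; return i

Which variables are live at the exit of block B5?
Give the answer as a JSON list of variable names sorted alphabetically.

Answer: ["i", "z"]

Analysis:
def/use:
  B0 def {a,i,s,z} use ∅
  B1 def {a} use {z}
  B2 def {a,z} use {a,s}
  B3 def {a,z} use {a,i}
  B4 def {a} use {a}
  B5 def {a} use {a,z}
  B6 def {a} use {s,z}
  B7 def {a,z} use {z}
  B8 def {i} use {i}
  B9 def {i,z} use {i}

Backward fixpoint:
  B0: in=∅ out={a,i,s,z}
  B1: in={i,s,z} out={a,i,s}
  B2: in={a,i,s} out={a,i,s,z}
  B3: in={a,i,s} out={a,i,s,z}
  B4: in={a,i,z} out={i,z}
  B5: in={a,i,z} out={i,z}
  B6: in={s,z} out=∅
  B7: in={i,z} out={i}
  B8: in={i} out={i}
  B9: in={i} out=∅

live-out(B5) = ["i", "z"]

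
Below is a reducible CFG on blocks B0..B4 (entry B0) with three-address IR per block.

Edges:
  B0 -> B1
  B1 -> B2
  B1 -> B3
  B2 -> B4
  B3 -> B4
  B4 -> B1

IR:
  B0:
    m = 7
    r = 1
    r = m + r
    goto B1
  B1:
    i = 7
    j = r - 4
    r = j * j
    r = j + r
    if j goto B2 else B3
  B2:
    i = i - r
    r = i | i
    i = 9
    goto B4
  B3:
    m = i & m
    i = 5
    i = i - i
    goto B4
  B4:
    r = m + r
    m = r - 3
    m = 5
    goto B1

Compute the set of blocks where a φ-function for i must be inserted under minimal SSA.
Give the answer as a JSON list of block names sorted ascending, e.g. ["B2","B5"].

idom tree: B1←B0 B2←B1 B3←B1 B4←B1
Dom∩ at merges:
  B1: preds {B0,B4}: {B0} ∩ {B0,B1,B4} = {B0}; idom=B0
  B4: preds {B2,B3}: {B0,B1,B2} ∩ {B0,B1,B3} = {B0,B1}; idom=B1

DF walk-up:
  join B1 pred B0: · stop@B0
  join B1 pred B4: B4→B1 stop@B0
  join B4 pred B2: B2 stop@B1
  join B4 pred B3: B3 stop@B1
  B0: DF=∅
  B1: DF={B1}
  B2: DF={B4}
  B3: DF={B4}
  B4: DF={B1}

φ for i: defs {B1,B2,B3}
  DF⁺ = {B1,B4}

Answer: ["B1", "B4"]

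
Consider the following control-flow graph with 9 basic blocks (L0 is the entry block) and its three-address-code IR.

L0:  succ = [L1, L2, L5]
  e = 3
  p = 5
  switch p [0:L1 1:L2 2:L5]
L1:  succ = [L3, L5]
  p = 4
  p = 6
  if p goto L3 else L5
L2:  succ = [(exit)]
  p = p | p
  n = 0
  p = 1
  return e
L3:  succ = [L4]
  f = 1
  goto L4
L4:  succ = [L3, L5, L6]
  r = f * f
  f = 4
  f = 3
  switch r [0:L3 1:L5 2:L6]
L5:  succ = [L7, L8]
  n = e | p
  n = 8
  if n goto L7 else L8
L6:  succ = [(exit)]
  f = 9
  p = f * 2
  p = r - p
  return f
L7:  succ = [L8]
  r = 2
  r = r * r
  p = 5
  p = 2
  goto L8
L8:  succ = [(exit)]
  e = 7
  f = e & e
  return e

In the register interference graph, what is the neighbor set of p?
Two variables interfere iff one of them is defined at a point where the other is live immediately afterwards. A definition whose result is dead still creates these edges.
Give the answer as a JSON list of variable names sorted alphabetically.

Answer: ["e", "f", "r"]

Analysis:
Block summaries:
  L0: def={e,p} ue=∅
  L1: def={p} ue=∅
  L2: def={n,p} ue={e,p}
  L3: def={f} ue=∅
  L4: def={f,r} ue={f}
  L5: def={n} ue={e,p}
  L6: def={f,p} ue={r}
  L7: def={p,r} ue=∅
  L8: def={e,f} ue=∅

Backward fixpoint:
  L0: in=∅ out={e,p}
  L1: in={e} out={e,p}
  L2: in={e,p} out=∅
  L3: in={e,p} out={e,f,p}
  L4: in={e,f,p} out={e,p,r}
  L5: in={e,p} out=∅
  L6: in={r} out=∅
  L7: in=∅ out=∅
  L8: in=∅ out=∅

Interfere edges:
  e: {f,n,p,r}
  f: {e,p,r}
  n: {e}
  p: {e,f,r}
  r: {e,f,p}

N(p) = ["e", "f", "r"]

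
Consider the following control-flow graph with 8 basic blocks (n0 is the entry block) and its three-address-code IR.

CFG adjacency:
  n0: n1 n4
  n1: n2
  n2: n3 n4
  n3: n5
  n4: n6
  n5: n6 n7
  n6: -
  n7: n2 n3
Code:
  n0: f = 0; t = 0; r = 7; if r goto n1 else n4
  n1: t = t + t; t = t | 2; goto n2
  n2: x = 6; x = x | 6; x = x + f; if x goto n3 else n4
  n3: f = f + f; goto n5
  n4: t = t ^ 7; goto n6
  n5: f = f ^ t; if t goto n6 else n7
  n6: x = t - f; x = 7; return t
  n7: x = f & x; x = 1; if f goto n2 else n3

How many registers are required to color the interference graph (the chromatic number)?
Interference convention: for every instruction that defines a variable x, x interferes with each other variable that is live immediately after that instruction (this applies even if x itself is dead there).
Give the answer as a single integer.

Answer: 3

Analysis:
def/use:
  n0: def={f,r,t} ue=∅
  n1: def={t} ue={t}
  n2: def={x} ue={f}
  n3: def={f} ue={f}
  n4: def={t} ue={t}
  n5: def={f} ue={f,t}
  n6: def={x} ue={f,t}
  n7: def={x} ue={f,x}

Backward fixpoint:
  n0: in=∅ out={f,t}
  n1: in={f,t} out={f,t}
  n2: in={f,t} out={f,t,x}
  n3: in={f,t,x} out={f,t,x}
  n4: in={f,t} out={f,t}
  n5: in={f,t,x} out={f,t,x}
  n6: in={f,t} out=∅
  n7: in={f,t,x} out={f,t,x}

Interference:
  f — {r,t,x}
  r — {f,t}
  t — {f,r,x}
  x — {f,t}

Colouring:
  {f,r,t} pairwise interfere (3-clique) ⇒ χ ≥ 3
  assign f→c0 r→c2 t→c1 x→c2 — no edge inside a register ⇒ χ ≤ 3
  χ = 3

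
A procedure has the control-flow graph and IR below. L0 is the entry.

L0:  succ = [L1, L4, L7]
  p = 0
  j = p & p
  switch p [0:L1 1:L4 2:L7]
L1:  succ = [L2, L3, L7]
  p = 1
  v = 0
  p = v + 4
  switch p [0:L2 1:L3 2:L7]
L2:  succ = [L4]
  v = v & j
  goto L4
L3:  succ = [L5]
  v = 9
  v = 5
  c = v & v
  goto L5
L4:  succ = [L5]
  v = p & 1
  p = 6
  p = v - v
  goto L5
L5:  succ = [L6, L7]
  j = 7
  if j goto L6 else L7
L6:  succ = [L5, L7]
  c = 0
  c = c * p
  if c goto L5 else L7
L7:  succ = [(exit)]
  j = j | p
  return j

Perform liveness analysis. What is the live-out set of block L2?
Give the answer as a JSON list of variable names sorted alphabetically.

Answer: ["p"]

Analysis:
Per-block:
  L0: {j,p} / ∅
  L1: {p,v} / ∅
  L2: {v} / {j,v}
  L3: {c,v} / ∅
  L4: {p,v} / {p}
  L5: {j} / ∅
  L6: {c} / {p}
  L7: {j} / {j,p}

Liveness:
  L0: in=∅ out={j,p}
  L1: in={j} out={j,p,v}
  L2: in={j,p,v} out={p}
  L3: in={p} out={p}
  L4: in={p} out={p}
  L5: in={p} out={j,p}
  L6: in={j,p} out={j,p}
  L7: in={j,p} out=∅

live-out(L2) = ["p"]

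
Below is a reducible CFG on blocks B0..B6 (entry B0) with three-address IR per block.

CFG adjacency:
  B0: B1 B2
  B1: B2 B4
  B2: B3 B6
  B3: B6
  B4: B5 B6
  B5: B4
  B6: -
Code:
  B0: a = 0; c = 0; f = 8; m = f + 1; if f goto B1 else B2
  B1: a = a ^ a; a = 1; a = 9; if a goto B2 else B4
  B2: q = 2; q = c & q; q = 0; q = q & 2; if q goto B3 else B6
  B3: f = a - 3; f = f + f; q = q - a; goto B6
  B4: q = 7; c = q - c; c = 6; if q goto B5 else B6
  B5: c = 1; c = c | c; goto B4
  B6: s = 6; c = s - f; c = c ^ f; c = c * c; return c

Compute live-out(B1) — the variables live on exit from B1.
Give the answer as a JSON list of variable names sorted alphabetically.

Answer: ["a", "c", "f"]

Analysis:
Per-block:
  B0: def={a,c,f,m} ue=∅
  B1: def={a} ue={a}
  B2: def={q} ue={c}
  B3: def={f,q} ue={a,q}
  B4: def={c,q} ue={c}
  B5: def={c} ue=∅
  B6: def={c,s} ue={f}

Live sets:
  B0: in=∅ out={a,c,f}
  B1: in={a,c,f} out={a,c,f}
  B2: in={a,c,f} out={a,f,q}
  B3: in={a,q} out={f}
  B4: in={c,f} out={f}
  B5: in={f} out={c,f}
  B6: in={f} out=∅

live-out(B1) = ["a", "c", "f"]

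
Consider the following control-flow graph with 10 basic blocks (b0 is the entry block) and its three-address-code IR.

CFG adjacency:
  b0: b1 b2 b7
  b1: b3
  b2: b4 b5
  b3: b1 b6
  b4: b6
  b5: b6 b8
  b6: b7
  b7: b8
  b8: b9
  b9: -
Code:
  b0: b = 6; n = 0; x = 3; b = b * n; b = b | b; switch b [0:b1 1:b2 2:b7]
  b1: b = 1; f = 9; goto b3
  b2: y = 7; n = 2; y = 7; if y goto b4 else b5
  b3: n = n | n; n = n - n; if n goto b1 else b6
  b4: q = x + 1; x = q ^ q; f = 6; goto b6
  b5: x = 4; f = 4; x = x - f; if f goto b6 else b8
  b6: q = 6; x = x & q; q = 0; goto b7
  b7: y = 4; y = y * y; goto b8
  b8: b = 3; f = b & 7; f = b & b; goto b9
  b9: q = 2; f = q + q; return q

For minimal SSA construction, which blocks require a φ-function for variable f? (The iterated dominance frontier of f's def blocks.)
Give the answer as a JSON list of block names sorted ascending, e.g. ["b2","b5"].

idom tree: b1←b0 b2←b0 b3←b1 b4←b2 b5←b2 b6←b0 b7←b0 b8←b0 b9←b8
Dom∩ at merges:
  b1: preds {b0,b3}: {b0} ∩ {b0,b1,b3} = {b0}; idom=b0
  b6: preds {b3,b4,b5}: {b0,b1,b3} ∩ {b0,b2,b4} ∩ {b0,b2,b5} = {b0}; idom=b0
  b7: preds {b0,b6}: {b0} ∩ {b0,b6} = {b0}; idom=b0
  b8: preds {b5,b7}: {b0,b2,b5} ∩ {b0,b7} = {b0}; idom=b0

Frontier:
  b1←b0: walk · to b0
  b1←b3: walk b3→b1 to b0
  b6←b3: walk b3→b1 to b0
  b6←b4: walk b4→b2 to b0
  b6←b5: walk b5→b2 to b0
  b7←b0: walk · to b0
  b7←b6: walk b6 to b0
  b8←b5: walk b5→b2 to b0
  b8←b7: walk b7 to b0
  DF(b0)=∅
  DF(b1)={b1,b6}
  DF(b2)={b6,b8}
  DF(b3)={b1,b6}
  DF(b4)={b6}
  DF(b5)={b6,b8}
  DF(b6)={b7}
  DF(b7)={b8}
  DF(b8)=∅
  DF(b9)=∅

φ for f: defs {b1,b4,b5,b8,b9}
  DF⁺ = {b1,b6,b7,b8}

Answer: ["b1", "b6", "b7", "b8"]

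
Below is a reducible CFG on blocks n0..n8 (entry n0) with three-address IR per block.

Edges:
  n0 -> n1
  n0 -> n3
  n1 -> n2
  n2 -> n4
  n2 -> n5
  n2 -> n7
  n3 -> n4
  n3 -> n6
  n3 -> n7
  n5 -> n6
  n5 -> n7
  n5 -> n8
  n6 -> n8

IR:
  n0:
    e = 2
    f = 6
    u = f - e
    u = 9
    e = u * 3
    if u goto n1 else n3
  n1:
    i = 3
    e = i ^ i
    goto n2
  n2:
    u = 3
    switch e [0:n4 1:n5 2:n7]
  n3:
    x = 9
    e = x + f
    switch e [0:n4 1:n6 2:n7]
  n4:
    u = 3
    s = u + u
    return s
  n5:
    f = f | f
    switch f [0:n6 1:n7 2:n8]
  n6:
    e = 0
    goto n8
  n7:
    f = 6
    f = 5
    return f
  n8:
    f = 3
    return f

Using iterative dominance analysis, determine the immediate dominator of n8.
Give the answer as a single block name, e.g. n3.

Answer: n0

Analysis:
idom tree: n1←n0 n2←n1 n3←n0 n4←n0 n5←n2 n6←n0 n7←n0 n8←n0
Dom∩ at merges:
  n4: preds {n2,n3}: {n0,n1,n2} ∩ {n0,n3} = {n0}; idom=n0
  n6: preds {n3,n5}: {n0,n3} ∩ {n0,n1,n2,n5} = {n0}; idom=n0
  n7: preds {n2,n3,n5}: {n0,n1,n2} ∩ {n0,n3} ∩ {n0,n1,n2,n5} = {n0}; idom=n0
  n8: preds {n5,n6}: {n0,n1,n2,n5} ∩ {n0,n6} = {n0}; idom=n0

idom(n8) = n0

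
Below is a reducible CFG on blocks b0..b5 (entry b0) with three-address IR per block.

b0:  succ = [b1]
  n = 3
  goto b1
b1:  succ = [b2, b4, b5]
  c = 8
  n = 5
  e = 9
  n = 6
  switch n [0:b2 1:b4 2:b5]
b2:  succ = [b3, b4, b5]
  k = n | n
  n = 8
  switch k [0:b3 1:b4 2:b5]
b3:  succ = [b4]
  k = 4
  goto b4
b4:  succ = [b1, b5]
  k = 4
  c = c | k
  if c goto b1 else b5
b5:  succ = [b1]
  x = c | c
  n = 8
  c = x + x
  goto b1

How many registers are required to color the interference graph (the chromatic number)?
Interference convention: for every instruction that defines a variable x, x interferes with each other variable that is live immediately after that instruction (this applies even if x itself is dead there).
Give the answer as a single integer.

Answer: 3

Analysis:
Block summaries:
  b0: def={n} ue=∅
  b1: def={c,e,n} ue=∅
  b2: def={k,n} ue={n}
  b3: def={k} ue=∅
  b4: def={c,k} ue={c}
  b5: def={c,n,x} ue={c}

Liveness:
  b0 li=∅ lo=∅
  b1 li=∅ lo={c,n}
  b2 li={c,n} lo={c}
  b3 li={c} lo={c}
  b4 li={c} lo={c}
  b5 li={c} lo=∅

Interference:
  c — {e,k,n}
  e — {c}
  k — {c,n}
  n — {c,k,x}
  x — {n}

Colouring:
  {c,k,n} pairwise interfere (3-clique) ⇒ χ ≥ 3
  3-colouring: R0={c,x}  R1={e,n}  R2={k}
  χ = 3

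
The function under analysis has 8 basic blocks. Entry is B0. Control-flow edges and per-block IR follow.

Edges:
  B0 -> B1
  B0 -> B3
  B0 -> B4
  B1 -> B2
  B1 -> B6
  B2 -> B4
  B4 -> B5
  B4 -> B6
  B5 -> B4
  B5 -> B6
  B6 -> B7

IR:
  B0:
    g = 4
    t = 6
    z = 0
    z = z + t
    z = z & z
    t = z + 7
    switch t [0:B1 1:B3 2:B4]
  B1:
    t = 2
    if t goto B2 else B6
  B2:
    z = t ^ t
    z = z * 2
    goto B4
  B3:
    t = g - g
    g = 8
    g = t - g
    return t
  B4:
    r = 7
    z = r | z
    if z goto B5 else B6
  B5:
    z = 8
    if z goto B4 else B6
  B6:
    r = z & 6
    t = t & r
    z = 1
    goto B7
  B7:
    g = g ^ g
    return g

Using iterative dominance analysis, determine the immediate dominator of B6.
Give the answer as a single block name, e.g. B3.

Answer: B0

Analysis:
idom tree: B1←B0 B2←B1 B3←B0 B4←B0 B5←B4 B6←B0 B7←B6
Dom∩ at merges:
  B4: preds {B0,B2,B5}: {B0} ∩ {B0,B1,B2} ∩ {B0,B4,B5} = {B0}; idom=B0
  B6: preds {B1,B4,B5}: {B0,B1} ∩ {B0,B4} ∩ {B0,B4,B5} = {B0}; idom=B0

idom(B6) = B0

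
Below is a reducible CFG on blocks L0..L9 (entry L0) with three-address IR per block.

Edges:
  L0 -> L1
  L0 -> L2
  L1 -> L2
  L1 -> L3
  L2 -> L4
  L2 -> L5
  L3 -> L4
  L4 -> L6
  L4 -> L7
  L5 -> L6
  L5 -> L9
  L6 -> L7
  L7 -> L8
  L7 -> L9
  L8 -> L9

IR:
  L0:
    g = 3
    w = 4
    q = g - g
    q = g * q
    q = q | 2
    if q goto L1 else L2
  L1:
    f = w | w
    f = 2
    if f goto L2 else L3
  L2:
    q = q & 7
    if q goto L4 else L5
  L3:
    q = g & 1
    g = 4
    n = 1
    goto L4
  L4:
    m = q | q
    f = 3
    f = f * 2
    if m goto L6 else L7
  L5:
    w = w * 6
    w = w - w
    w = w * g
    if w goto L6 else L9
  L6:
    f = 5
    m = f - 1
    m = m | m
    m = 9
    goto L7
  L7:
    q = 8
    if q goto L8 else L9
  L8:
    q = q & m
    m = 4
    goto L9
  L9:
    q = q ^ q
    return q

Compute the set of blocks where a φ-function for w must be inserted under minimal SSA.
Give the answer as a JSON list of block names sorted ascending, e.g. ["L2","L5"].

Answer: ["L6", "L7", "L9"]

Working:
idom tree: L1←L0 L2←L0 L3←L1 L4←L0 L5←L2 L6←L0 L7←L0 L8←L7 L9←L0
Join-block Dom:
  L2: preds {L0,L1}: {L0} ∩ {L0,L1} = {L0}; idom=L0
  L4: preds {L2,L3}: {L0,L2} ∩ {L0,L1,L3} = {L0}; idom=L0
  L6: preds {L4,L5}: {L0,L4} ∩ {L0,L2,L5} = {L0}; idom=L0
  L7: preds {L4,L6}: {L0,L4} ∩ {L0,L6} = {L0}; idom=L0
  L9: preds {L5,L7,L8}: {L0,L2,L5} ∩ {L0,L7} ∩ {L0,L7,L8} = {L0}; idom=L0

DF derivation:
  join L2 pred L0: · stop@L0
  join L2 pred L1: L1 stop@L0
  join L4 pred L2: L2 stop@L0
  join L4 pred L3: L3→L1 stop@L0
  join L6 pred L4: L4 stop@L0
  join L6 pred L5: L5→L2 stop@L0
  join L7 pred L4: L4 stop@L0
  join L7 pred L6: L6 stop@L0
  join L9 pred L5: L5→L2 stop@L0
  join L9 pred L7: L7 stop@L0
  join L9 pred L8: L8→L7 stop@L0
  L0: DF=∅
  L1: DF={L2,L4}
  L2: DF={L4,L6,L9}
  L3: DF={L4}
  L4: DF={L6,L7}
  L5: DF={L6,L9}
  L6: DF={L7}
  L7: DF={L9}
  L8: DF={L9}
  L9: DF=∅

φ for w: defs {L0,L5}
  DF⁺ = {L6,L7,L9}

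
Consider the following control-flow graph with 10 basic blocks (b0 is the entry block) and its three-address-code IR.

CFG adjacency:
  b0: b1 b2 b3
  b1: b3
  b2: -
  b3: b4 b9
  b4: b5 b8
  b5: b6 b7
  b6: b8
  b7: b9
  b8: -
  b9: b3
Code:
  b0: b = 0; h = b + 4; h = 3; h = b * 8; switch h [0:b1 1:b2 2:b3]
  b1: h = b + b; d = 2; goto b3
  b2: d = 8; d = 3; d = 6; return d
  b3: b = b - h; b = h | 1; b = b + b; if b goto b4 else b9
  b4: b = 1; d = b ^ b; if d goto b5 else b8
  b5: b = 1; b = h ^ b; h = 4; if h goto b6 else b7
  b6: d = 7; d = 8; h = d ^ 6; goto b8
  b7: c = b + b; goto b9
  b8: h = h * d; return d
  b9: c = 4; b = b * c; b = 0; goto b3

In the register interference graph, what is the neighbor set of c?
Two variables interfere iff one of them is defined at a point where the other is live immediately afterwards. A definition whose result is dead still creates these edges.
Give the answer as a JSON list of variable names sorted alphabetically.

Answer: ["b", "h"]

Derivation:
Per-block:
  b0 def {b,h} use ∅
  b1 def {d,h} use {b}
  b2 def {d} use ∅
  b3 def {b} use {b,h}
  b4 def {b,d} use ∅
  b5 def {b,h} use {h}
  b6 def {d,h} use ∅
  b7 def {c} use {b}
  b8 def {h} use {d,h}
  b9 def {b,c} use {b}

Backward fixpoint:
  b0 li=∅ lo={b,h}
  b1 li={b} lo={b,h}
  b2 li=∅ lo=∅
  b3 li={b,h} lo={b,h}
  b4 li={h} lo={d,h}
  b5 li={h} lo={b,h}
  b6 li=∅ lo={d,h}
  b7 li={b,h} lo={b,h}
  b8 li={d,h} lo=∅
  b9 li={b,h} lo={b,h}

Interfere edges:
  b↔{c,d,h}
  c↔{b,h}
  d↔{b,h}
  h↔{b,c,d}

N(c) = ["b", "h"]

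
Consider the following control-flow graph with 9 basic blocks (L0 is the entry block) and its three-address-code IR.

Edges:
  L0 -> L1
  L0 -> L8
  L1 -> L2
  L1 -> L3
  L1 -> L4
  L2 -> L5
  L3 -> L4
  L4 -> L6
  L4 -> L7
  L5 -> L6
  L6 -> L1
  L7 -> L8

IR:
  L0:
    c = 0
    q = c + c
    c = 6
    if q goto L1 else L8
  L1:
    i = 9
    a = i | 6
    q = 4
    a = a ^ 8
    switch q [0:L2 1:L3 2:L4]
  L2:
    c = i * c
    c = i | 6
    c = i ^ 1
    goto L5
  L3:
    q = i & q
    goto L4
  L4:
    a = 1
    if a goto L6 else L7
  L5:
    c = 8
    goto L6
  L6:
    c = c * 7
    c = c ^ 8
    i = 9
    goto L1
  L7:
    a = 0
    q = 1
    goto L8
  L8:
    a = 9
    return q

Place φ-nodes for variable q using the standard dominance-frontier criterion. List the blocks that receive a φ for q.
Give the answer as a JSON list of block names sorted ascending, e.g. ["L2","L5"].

Answer: ["L1", "L4", "L6", "L8"]

Derivation:
idom tree: L1←L0 L2←L1 L3←L1 L4←L1 L5←L2 L6←L1 L7←L4 L8←L0
Dom∩ at merges:
  L1: preds {L0,L6}: {L0} ∩ {L0,L1,L6} = {L0}; idom=L0
  L4: preds {L1,L3}: {L0,L1} ∩ {L0,L1,L3} = {L0,L1}; idom=L1
  L6: preds {L4,L5}: {L0,L1,L4} ∩ {L0,L1,L2,L5} = {L0,L1}; idom=L1
  L8: preds {L0,L7}: {L0} ∩ {L0,L1,L4,L7} = {L0}; idom=L0

DF derivation:
  join L1 pred L0: · stop@L0
  join L1 pred L6: L6→L1 stop@L0
  join L4 pred L1: · stop@L1
  join L4 pred L3: L3 stop@L1
  join L6 pred L4: L4 stop@L1
  join L6 pred L5: L5→L2 stop@L1
  join L8 pred L0: · stop@L0
  join L8 pred L7: L7→L4→L1 stop@L0
  DF(L0)=∅
  DF(L1)={L1,L8}
  DF(L2)={L6}
  DF(L3)={L4}
  DF(L4)={L6,L8}
  DF(L5)={L6}
  DF(L6)={L1}
  DF(L7)={L8}
  DF(L8)=∅

φ for q: defs {L0,L1,L3,L7}
  DF⁺ = {L1,L4,L6,L8}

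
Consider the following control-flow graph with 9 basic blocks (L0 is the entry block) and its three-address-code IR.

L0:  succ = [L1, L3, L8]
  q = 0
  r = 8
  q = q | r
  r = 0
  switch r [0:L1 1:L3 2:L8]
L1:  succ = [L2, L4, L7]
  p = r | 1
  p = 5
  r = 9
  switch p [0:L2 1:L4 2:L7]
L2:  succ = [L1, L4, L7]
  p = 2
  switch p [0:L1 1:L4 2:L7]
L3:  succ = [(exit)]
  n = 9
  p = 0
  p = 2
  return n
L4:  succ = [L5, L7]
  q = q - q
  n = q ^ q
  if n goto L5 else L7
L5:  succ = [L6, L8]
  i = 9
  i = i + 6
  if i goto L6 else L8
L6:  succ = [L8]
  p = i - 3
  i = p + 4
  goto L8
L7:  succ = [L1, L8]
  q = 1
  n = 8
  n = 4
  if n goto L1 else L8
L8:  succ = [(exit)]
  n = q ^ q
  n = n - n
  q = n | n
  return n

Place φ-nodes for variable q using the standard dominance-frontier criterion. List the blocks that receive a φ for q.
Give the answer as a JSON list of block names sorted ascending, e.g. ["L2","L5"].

Answer: ["L1", "L7", "L8"]

Derivation:
idom tree: L1←L0 L2←L1 L3←L0 L4←L1 L5←L4 L6←L5 L7←L1 L8←L0
Dom∩ at merges:
  L1: preds {L0,L2,L7}: {L0} ∩ {L0,L1,L2} ∩ {L0,L1,L7} = {L0}; idom=L0
  L4: preds {L1,L2}: {L0,L1} ∩ {L0,L1,L2} = {L0,L1}; idom=L1
  L7: preds {L1,L2,L4}: {L0,L1} ∩ {L0,L1,L2} ∩ {L0,L1,L4} = {L0,L1}; idom=L1
  L8: preds {L0,L5,L6,L7}: {L0} ∩ {L0,L1,L4,L5} ∩ {L0,L1,L4,L5,L6} ∩ {L0,L1,L7} = {L0}; idom=L0

Frontier:
  L1←L0: walk · to L0
  L1←L2: walk L2→L1 to L0
  L1←L7: walk L7→L1 to L0
  L4←L1: walk · to L1
  L4←L2: walk L2 to L1
  L7←L1: walk · to L1
  L7←L2: walk L2 to L1
  L7←L4: walk L4 to L1
  L8←L0: walk · to L0
  L8←L5: walk L5→L4→L1 to L0
  L8←L6: walk L6→L5→L4→L1 to L0
  L8←L7: walk L7→L1 to L0
  L0 → ∅
  L1 → {L1,L8}
  L2 → {L1,L4,L7}
  L3 → ∅
  L4 → {L7,L8}
  L5 → {L8}
  L6 → {L8}
  L7 → {L1,L8}
  L8 → ∅

φ for q: defs {L0,L4,L7,L8}
  DF⁺ = {L1,L7,L8}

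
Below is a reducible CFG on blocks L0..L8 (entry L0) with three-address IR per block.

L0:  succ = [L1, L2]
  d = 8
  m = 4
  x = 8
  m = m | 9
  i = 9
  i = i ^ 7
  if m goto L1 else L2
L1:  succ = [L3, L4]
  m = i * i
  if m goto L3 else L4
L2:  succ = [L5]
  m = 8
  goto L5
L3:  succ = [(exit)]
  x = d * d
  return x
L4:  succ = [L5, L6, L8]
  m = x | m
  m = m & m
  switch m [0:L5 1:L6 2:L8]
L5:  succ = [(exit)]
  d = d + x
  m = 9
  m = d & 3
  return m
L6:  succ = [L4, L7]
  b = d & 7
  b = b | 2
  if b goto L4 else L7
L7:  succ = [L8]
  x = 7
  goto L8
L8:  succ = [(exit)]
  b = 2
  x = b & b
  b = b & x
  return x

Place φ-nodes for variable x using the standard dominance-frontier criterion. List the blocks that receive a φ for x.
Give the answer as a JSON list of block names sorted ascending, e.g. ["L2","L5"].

Answer: ["L8"]

Derivation:
idom tree: L1←L0 L2←L0 L3←L1 L4←L1 L5←L0 L6←L4 L7←L6 L8←L4
Dom∩ at merges:
  L4: preds {L1,L6}: {L0,L1} ∩ {L0,L1,L4,L6} = {L0,L1}; idom=L1
  L5: preds {L2,L4}: {L0,L2} ∩ {L0,L1,L4} = {L0}; idom=L0
  L8: preds {L4,L7}: {L0,L1,L4} ∩ {L0,L1,L4,L6,L7} = {L0,L1,L4}; idom=L4

DF derivation:
  L4←L1: walk · to L1
  L4←L6: walk L6→L4 to L1
  L5←L2: walk L2 to L0
  L5←L4: walk L4→L1 to L0
  L8←L4: walk · to L4
  L8←L7: walk L7→L6 to L4
  L0: DF=∅
  L1: DF={L5}
  L2: DF={L5}
  L3: DF=∅
  L4: DF={L4,L5}
  L5: DF=∅
  L6: DF={L4,L8}
  L7: DF={L8}
  L8: DF=∅

φ for x: defs {L0,L3,L7,L8}
  DF⁺ = {L8}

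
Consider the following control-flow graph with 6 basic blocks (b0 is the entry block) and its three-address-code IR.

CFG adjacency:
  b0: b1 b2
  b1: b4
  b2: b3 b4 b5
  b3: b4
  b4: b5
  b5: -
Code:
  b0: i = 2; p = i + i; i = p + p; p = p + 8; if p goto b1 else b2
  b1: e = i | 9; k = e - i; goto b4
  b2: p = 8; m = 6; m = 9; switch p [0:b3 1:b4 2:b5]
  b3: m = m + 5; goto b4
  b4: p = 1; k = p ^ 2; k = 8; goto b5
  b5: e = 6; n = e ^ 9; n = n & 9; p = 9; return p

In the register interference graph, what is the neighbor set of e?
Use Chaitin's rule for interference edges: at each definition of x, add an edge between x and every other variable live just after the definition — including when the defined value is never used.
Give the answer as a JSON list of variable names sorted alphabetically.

Answer: ["i"]

Derivation:
Block summaries:
  b0: {i,p} / ∅
  b1: {e,k} / {i}
  b2: {m,p} / ∅
  b3: {m} / {m}
  b4: {k,p} / ∅
  b5: {e,n,p} / ∅

Liveness:
  b0 li=∅ lo={i}
  b1 li={i} lo=∅
  b2 li=∅ lo={m}
  b3 li={m} lo=∅
  b4 li=∅ lo=∅
  b5 li=∅ lo=∅

Interference:
  e↔{i}
  i↔{e,p}
  k↔∅
  m↔{p}
  n↔∅
  p↔{i,m}

N(e) = ["i"]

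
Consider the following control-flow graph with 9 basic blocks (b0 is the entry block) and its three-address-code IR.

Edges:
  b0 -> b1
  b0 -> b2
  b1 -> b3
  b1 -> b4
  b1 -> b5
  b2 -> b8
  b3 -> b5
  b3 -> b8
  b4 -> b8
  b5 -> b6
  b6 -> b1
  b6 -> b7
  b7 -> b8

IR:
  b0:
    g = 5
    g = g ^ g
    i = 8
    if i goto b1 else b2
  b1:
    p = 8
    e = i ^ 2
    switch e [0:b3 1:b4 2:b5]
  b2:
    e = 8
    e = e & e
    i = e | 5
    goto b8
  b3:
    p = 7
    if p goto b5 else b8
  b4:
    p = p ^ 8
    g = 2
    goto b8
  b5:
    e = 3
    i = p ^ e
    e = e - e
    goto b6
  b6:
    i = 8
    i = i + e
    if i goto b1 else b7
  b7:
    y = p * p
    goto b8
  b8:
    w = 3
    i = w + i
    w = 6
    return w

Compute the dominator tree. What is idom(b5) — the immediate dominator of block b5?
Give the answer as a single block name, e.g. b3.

idom tree: b1←b0 b2←b0 b3←b1 b4←b1 b5←b1 b6←b5 b7←b6 b8←b0
Join-block Dom:
  b1: preds {b0,b6}: {b0} ∩ {b0,b1,b5,b6} = {b0}; idom=b0
  b5: preds {b1,b3}: {b0,b1} ∩ {b0,b1,b3} = {b0,b1}; idom=b1
  b8: preds {b2,b3,b4,b7}: {b0,b2} ∩ {b0,b1,b3} ∩ {b0,b1,b4} ∩ {b0,b1,b5,b6,b7} = {b0}; idom=b0

idom(b5) = b1

Answer: b1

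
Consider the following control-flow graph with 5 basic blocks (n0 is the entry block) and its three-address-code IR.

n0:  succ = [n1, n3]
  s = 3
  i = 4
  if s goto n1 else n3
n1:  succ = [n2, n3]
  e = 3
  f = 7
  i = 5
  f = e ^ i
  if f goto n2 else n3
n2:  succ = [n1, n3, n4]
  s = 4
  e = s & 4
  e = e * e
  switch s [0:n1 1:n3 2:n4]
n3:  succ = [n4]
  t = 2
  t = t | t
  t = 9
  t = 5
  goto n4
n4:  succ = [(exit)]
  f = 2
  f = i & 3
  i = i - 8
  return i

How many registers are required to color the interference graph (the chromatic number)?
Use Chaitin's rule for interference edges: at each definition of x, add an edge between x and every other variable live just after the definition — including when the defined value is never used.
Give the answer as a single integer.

Answer: 3

Working:
def/use:
  n0: {i,s} / ∅
  n1: {e,f,i} / ∅
  n2: {e,s} / ∅
  n3: {t} / ∅
  n4: {f,i} / {i}

Liveness:
  live n0: ∅→{i}
  live n1: ∅→{i}
  live n2: {i}→{i}
  live n3: {i}→{i}
  live n4: {i}→∅

Interference:
  e↔{f,i,s}
  f↔{e,i}
  i↔{e,f,s,t}
  s↔{e,i}
  t↔{i}

Registers:
  {e,f,i} pairwise interfere (3-clique) ⇒ χ ≥ 3
  assign e→r1 f→r2 i→r0 s→r2 t→r1 — no edge inside a register ⇒ χ ≤ 3
  χ = 3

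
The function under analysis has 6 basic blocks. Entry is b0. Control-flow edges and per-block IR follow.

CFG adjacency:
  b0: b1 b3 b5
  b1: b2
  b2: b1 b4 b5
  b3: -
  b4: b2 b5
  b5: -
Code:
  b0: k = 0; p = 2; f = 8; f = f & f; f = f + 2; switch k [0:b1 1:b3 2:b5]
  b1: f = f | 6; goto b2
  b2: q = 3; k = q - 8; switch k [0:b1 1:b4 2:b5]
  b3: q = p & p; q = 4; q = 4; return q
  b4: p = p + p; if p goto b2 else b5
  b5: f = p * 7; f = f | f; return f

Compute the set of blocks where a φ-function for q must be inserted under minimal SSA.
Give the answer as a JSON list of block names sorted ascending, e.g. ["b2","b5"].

Answer: ["b1", "b2", "b5"]

Analysis:
idom tree: b1←b0 b2←b1 b3←b0 b4←b2 b5←b0
Dom∩ at merges:
  b1: preds {b0,b2}: {b0} ∩ {b0,b1,b2} = {b0}; idom=b0
  b2: preds {b1,b4}: {b0,b1} ∩ {b0,b1,b2,b4} = {b0,b1}; idom=b1
  b5: preds {b0,b2,b4}: {b0} ∩ {b0,b1,b2} ∩ {b0,b1,b2,b4} = {b0}; idom=b0

Frontier:
  join b1 pred b0: · stop@b0
  join b1 pred b2: b2→b1 stop@b0
  join b2 pred b1: · stop@b1
  join b2 pred b4: b4→b2 stop@b1
  join b5 pred b0: · stop@b0
  join b5 pred b2: b2→b1 stop@b0
  join b5 pred b4: b4→b2→b1 stop@b0
  b0 → ∅
  b1 → {b1,b5}
  b2 → {b1,b2,b5}
  b3 → ∅
  b4 → {b2,b5}
  b5 → ∅

φ for q: defs {b2,b3}
  DF⁺ = {b1,b2,b5}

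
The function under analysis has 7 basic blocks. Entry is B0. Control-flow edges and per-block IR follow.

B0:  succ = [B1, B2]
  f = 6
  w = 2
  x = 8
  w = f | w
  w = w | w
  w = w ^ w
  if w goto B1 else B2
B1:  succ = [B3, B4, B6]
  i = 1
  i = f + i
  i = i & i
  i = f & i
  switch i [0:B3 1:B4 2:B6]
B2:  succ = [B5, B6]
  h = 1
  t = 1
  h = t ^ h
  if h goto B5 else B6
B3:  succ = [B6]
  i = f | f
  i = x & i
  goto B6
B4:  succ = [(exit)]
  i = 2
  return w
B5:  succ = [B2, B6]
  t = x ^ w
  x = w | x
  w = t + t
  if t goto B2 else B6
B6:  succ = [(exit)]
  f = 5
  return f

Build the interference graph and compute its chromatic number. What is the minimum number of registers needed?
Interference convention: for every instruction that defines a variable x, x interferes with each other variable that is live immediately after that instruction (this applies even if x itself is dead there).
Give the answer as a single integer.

Per-block:
  B0: {f,w,x} / ∅
  B1: {i} / {f}
  B2: {h,t} / ∅
  B3: {i} / {f,x}
  B4: {i} / {w}
  B5: {t,w,x} / {w,x}
  B6: {f} / ∅

Live sets:
  B0: in=∅ out={f,w,x}
  B1: in={f,w,x} out={f,w,x}
  B2: in={w,x} out={w,x}
  B3: in={f,x} out=∅
  B4: in={w} out=∅
  B5: in={w,x} out={w,x}
  B6: in=∅ out=∅

Interference:
  f: {i,w,x}
  h: {t,w,x}
  i: {f,w,x}
  t: {h,w,x}
  w: {f,h,i,t,x}
  x: {f,h,i,t,w}

Registers:
  {f,i,w,x} pairwise interfere (4-clique) ⇒ χ ≥ 4
  4-colouring: c0={w}  c1={x}  c2={f,h}  c3={i,t}
  χ = 4

Answer: 4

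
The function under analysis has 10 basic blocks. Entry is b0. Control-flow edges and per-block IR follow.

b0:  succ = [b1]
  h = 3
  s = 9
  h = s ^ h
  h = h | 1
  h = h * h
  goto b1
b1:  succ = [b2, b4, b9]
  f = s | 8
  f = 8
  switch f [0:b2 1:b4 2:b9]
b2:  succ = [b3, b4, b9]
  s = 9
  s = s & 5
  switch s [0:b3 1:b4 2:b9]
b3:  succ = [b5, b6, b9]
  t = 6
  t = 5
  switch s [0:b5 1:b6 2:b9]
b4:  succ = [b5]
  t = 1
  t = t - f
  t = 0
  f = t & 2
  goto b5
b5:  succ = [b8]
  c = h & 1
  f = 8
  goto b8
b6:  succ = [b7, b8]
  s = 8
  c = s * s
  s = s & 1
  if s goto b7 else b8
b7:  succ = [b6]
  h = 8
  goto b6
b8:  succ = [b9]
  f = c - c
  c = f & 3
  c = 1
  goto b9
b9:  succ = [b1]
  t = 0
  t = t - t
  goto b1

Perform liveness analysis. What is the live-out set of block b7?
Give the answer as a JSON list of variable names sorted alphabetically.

Answer: ["h"]

Derivation:
def/use:
  b0: def={h,s} ue=∅
  b1: def={f} ue={s}
  b2: def={s} ue=∅
  b3: def={t} ue={s}
  b4: def={f,t} ue={f}
  b5: def={c,f} ue={h}
  b6: def={c,s} ue=∅
  b7: def={h} ue=∅
  b8: def={c,f} ue={c}
  b9: def={t} ue=∅

Backward fixpoint:
  b0: in=∅ out={h,s}
  b1: in={h,s} out={f,h,s}
  b2: in={f,h} out={f,h,s}
  b3: in={h,s} out={h,s}
  b4: in={f,h,s} out={h,s}
  b5: in={h,s} out={c,h,s}
  b6: in={h} out={c,h,s}
  b7: in=∅ out={h}
  b8: in={c,h,s} out={h,s}
  b9: in={h,s} out={h,s}

live-out(b7) = ["h"]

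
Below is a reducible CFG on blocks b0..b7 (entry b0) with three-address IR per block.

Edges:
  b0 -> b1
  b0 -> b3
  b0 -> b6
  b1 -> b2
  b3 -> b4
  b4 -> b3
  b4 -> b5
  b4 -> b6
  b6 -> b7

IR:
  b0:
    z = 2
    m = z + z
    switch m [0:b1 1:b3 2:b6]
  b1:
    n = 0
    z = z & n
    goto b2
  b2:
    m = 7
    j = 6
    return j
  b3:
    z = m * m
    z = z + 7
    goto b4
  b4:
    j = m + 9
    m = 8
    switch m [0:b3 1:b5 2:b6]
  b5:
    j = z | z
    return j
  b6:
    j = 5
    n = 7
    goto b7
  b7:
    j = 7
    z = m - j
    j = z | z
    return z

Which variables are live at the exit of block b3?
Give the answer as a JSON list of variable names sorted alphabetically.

Per-block:
  b0: {m,z} / ∅
  b1: {n,z} / {z}
  b2: {j,m} / ∅
  b3: {z} / {m}
  b4: {j,m} / {m}
  b5: {j} / {z}
  b6: {j,n} / ∅
  b7: {j,z} / {m}

Live sets:
  b0: in=∅ out={m,z}
  b1: in={z} out=∅
  b2: in=∅ out=∅
  b3: in={m} out={m,z}
  b4: in={m,z} out={m,z}
  b5: in={z} out=∅
  b6: in={m} out={m}
  b7: in={m} out=∅

live-out(b3) = ["m", "z"]

Answer: ["m", "z"]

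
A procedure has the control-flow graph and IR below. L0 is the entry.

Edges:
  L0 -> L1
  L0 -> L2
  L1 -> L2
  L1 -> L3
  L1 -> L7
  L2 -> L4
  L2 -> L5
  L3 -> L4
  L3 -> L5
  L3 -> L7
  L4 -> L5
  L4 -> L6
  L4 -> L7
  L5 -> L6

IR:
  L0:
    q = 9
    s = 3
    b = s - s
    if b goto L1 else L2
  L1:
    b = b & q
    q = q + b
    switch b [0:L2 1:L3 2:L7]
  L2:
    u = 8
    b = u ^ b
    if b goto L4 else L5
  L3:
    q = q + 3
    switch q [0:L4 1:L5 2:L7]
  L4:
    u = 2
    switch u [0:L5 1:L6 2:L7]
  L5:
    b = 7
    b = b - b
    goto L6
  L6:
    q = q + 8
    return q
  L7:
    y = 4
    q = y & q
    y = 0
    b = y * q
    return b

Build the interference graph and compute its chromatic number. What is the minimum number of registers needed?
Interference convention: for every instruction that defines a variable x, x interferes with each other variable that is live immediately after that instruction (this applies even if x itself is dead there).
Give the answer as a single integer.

def/use:
  L0: {b,q,s} / ∅
  L1: {b,q} / {b,q}
  L2: {b,u} / {b}
  L3: {q} / {q}
  L4: {u} / ∅
  L5: {b} / ∅
  L6: {q} / {q}
  L7: {b,q,y} / {q}

Backward fixpoint:
  L0: in=∅ out={b,q}
  L1: in={b,q} out={b,q}
  L2: in={b,q} out={q}
  L3: in={q} out={q}
  L4: in={q} out={q}
  L5: in={q} out={q}
  L6: in={q} out=∅
  L7: in={q} out=∅

Interfere edges:
  b: {q,u}
  q: {b,s,u,y}
  s: {q}
  u: {b,q}
  y: {q}

Colouring:
  lower bound: {b,q,u} mutually conflict ⇒ χ ≥ 3
  assign b→r1 q→r0 s→r1 u→r2 y→r1 — no edge inside a register ⇒ χ ≤ 3
  χ = 3

Answer: 3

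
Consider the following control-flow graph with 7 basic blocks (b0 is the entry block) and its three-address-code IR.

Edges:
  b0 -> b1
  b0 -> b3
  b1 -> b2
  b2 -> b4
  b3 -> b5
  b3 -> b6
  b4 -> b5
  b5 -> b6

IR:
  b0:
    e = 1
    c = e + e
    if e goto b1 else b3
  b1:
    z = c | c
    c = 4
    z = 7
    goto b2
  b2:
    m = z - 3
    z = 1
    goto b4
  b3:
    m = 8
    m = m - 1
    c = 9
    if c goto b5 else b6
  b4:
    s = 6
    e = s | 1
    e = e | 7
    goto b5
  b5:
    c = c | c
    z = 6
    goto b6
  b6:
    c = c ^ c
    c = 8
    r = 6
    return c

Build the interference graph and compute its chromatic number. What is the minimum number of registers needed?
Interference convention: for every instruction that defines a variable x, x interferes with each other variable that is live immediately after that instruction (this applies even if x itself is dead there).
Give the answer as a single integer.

Block summaries:
  b0 def {c,e} use ∅
  b1 def {c,z} use {c}
  b2 def {m,z} use {z}
  b3 def {c,m} use ∅
  b4 def {e,s} use ∅
  b5 def {c,z} use {c}
  b6 def {c,r} use {c}

Backward fixpoint:
  b0: in=∅ out={c}
  b1: in={c} out={c,z}
  b2: in={c,z} out={c}
  b3: in=∅ out={c}
  b4: in={c} out={c}
  b5: in={c} out={c}
  b6: in={c} out=∅

Conflict graph:
  c — {e,m,r,s,z}
  e — {c}
  m — {c}
  r — {c}
  s — {c}
  z — {c}

Chromatic number:
  clique {c,e} ⇒ need ≥ 2
  assign c→c0 e→c1 m→c1 r→c1 s→c1 z→c1 — no edge inside a register ⇒ χ ≤ 2
  χ = 2

Answer: 2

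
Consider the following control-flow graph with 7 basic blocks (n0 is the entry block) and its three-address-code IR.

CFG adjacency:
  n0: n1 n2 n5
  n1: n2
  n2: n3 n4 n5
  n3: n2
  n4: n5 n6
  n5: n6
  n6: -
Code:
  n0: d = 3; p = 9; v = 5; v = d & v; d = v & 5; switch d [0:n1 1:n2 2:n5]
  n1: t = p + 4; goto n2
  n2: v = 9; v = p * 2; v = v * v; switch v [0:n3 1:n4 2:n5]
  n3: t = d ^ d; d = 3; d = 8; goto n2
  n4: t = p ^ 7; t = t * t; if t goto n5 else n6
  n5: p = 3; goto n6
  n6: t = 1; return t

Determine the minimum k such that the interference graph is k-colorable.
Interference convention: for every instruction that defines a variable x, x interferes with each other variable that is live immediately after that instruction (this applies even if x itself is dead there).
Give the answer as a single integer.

Answer: 3

Derivation:
Block summaries:
  n0: {d,p,v} / ∅
  n1: {t} / {p}
  n2: {v} / {p}
  n3: {d,t} / {d}
  n4: {t} / {p}
  n5: {p} / ∅
  n6: {t} / ∅

Live sets:
  n0: in=∅ out={d,p}
  n1: in={d,p} out={d,p}
  n2: in={d,p} out={d,p}
  n3: in={d,p} out={d,p}
  n4: in={p} out=∅
  n5: in=∅ out=∅
  n6: in=∅ out=∅

Conflict graph:
  d: {p,t,v}
  p: {d,t,v}
  t: {d,p}
  v: {d,p}

Chromatic number:
  {d,p,t} pairwise interfere (3-clique) ⇒ χ ≥ 3
  assign d→c0 p→c1 t→c2 v→c2 — no edge inside a register ⇒ χ ≤ 3
  χ = 3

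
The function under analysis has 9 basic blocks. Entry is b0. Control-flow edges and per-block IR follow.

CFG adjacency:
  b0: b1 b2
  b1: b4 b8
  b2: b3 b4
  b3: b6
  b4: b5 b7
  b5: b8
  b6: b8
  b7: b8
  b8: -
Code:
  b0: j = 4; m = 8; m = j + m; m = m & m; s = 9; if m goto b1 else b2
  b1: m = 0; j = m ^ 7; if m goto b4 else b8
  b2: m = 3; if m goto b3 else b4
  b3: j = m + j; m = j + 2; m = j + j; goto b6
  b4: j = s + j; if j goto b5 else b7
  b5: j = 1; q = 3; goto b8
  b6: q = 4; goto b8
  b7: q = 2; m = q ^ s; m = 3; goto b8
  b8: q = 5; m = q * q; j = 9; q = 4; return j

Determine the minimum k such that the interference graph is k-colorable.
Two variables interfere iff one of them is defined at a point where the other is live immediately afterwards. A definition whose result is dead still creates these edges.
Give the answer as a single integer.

Block summaries:
  b0: def={j,m,s} ue=∅
  b1: def={j,m} ue=∅
  b2: def={m} ue=∅
  b3: def={j,m} ue={j,m}
  b4: def={j} ue={j,s}
  b5: def={j,q} ue=∅
  b6: def={q} ue=∅
  b7: def={m,q} ue={s}
  b8: def={j,m,q} ue=∅

Live sets:
  b0: in=∅ out={j,s}
  b1: in={s} out={j,s}
  b2: in={j,s} out={j,m,s}
  b3: in={j,m} out=∅
  b4: in={j,s} out={s}
  b5: in=∅ out=∅
  b6: in=∅ out=∅
  b7: in={s} out=∅
  b8: in=∅ out=∅

Interference:
  j: {m,q,s}
  m: {j,s}
  q: {j,s}
  s: {j,m,q}

Chromatic number:
  {j,m,s} pairwise interfere (3-clique) ⇒ χ ≥ 3
  assign j→R0 m→R2 q→R2 s→R1 — no edge inside a register ⇒ χ ≤ 3
  χ = 3

Answer: 3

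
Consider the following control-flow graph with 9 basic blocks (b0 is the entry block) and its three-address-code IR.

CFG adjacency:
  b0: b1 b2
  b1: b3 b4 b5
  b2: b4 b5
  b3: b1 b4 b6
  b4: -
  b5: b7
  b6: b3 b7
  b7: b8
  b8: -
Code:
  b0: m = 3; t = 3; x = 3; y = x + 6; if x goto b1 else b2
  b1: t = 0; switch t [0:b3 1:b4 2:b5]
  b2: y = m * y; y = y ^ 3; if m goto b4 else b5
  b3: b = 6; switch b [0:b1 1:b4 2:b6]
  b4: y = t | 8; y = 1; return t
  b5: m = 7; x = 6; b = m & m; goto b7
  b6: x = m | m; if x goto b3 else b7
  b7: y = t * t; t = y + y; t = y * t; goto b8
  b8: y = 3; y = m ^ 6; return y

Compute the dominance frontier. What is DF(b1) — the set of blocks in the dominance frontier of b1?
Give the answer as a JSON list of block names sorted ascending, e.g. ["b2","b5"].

Answer: ["b1", "b4", "b5", "b7"]

Working:
idom tree: b1←b0 b2←b0 b3←b1 b4←b0 b5←b0 b6←b3 b7←b0 b8←b7
Dom∩ at merges:
  b1: preds {b0,b3}: {b0} ∩ {b0,b1,b3} = {b0}; idom=b0
  b3: preds {b1,b6}: {b0,b1} ∩ {b0,b1,b3,b6} = {b0,b1}; idom=b1
  b4: preds {b1,b2,b3}: {b0,b1} ∩ {b0,b2} ∩ {b0,b1,b3} = {b0}; idom=b0
  b5: preds {b1,b2}: {b0,b1} ∩ {b0,b2} = {b0}; idom=b0
  b7: preds {b5,b6}: {b0,b5} ∩ {b0,b1,b3,b6} = {b0}; idom=b0

Frontier:
  b1←b0: walk · to b0
  b1←b3: walk b3→b1 to b0
  b3←b1: walk · to b1
  b3←b6: walk b6→b3 to b1
  b4←b1: walk b1 to b0
  b4←b2: walk b2 to b0
  b4←b3: walk b3→b1 to b0
  b5←b1: walk b1 to b0
  b5←b2: walk b2 to b0
  b7←b5: walk b5 to b0
  b7←b6: walk b6→b3→b1 to b0
  DF(b0)=∅
  DF(b1)={b1,b4,b5,b7}
  DF(b2)={b4,b5}
  DF(b3)={b1,b3,b4,b7}
  DF(b4)=∅
  DF(b5)={b7}
  DF(b6)={b3,b7}
  DF(b7)=∅
  DF(b8)=∅

DF(b1) = ["b1", "b4", "b5", "b7"]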